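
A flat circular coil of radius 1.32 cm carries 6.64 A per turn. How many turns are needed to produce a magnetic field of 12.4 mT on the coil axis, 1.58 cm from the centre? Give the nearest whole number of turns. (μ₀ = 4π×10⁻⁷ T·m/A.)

For an N-turn coil, B = Nμ₀IR²/[2(R²+z²)^(3/2)]. A single turn gives B₁ = 8.33×10⁻⁵ T with R = 0.0132 m, z = 0.0158 m.
N = B/B₁ = 1.24×10⁻² / 8.33×10⁻⁵ = 148.86.

N = 149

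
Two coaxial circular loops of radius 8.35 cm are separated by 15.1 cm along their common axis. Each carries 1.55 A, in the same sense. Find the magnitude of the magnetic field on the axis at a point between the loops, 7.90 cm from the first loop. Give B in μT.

Each loop contributes B = μ₀IR²/[2(R²+z²)^(3/2)] on the axis, with z measured from that loop.
Loop 1 (z = 0.079 m): B₁ = 4.47×10⁻⁶ T. Loop 2 (z = 0.072 m): B₂ = 5.07×10⁻⁶ T.
The fields add: B = B₁ + B₂ = 9.54×10⁻⁶ T.

B ≈ 9.54 μT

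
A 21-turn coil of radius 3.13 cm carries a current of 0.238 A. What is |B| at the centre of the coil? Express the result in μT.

For an N-turn flat coil, B = Nμ₀I/(2R) with R = 0.0313 m.
B = 21 × 4.78×10⁻⁶ T = 1.00×10⁻⁴ T.

B ≈ 100 μT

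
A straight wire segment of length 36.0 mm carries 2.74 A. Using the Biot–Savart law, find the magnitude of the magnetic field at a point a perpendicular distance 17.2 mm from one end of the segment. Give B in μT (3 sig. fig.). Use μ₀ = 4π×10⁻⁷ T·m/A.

B ≈ 14.4 μT

For a finite straight segment, B = (μ₀I/4πd)(sinθ₁ + sinθ₂), where θ₁, θ₂ are the angles from the perpendicular to each end.
The perpendicular foot is at one end, so the two end-offsets along the wire are 0 and L = 0.036 m.
sinθ₁ = 0/√(0²+0.0172²) = 0.0000; sinθ₂ = 0.036/√(0.036²+0.0172²) = 0.9023.
B = (4π×10⁻⁷ × 2.74) / (4π × 0.0172) × (0.0000 + 0.9023) = 1.44×10⁻⁵ T.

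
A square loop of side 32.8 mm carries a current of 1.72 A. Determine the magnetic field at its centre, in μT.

B ≈ 59.3 μT

Each side is a finite straight segment at perpendicular distance d = a/(2 tan(π/4)) = 0.0164 m from the centre, with end-angles ±π/4.
One side contributes B₁ = (μ₀I/4πd)·2 sin(π/4) = 1.48×10⁻⁵ T.
All 4 sides add in the same direction: B = 4 × 1.48×10⁻⁵ = 5.93×10⁻⁵ T.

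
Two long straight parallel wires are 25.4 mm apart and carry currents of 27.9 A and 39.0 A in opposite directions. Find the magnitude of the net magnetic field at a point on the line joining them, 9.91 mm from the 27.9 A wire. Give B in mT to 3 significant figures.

Each long wire gives B = μ₀I/(2πd). Distances are d₁ = 0.00991 m and d₂ = 0.01549 m.
B₁ = 5.63×10⁻⁴ T, B₂ = 5.04×10⁻⁴ T.
Between antiparallel currents both contributions point the same way, so they add. B = B₁ + B₂ = 5.63×10⁻⁴ + 5.04×10⁻⁴ = 1.07×10⁻³ T.

B ≈ 1.07 mT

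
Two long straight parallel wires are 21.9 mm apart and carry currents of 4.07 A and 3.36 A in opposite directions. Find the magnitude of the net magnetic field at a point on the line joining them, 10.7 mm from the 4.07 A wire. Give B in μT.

Each long wire gives B = μ₀I/(2πd). Distances are d₁ = 0.0107 m and d₂ = 0.0112 m.
B₁ = 7.61×10⁻⁵ T, B₂ = 6.00×10⁻⁵ T.
Between antiparallel currents both contributions point the same way, so they add. B = B₁ + B₂ = 7.61×10⁻⁵ + 6.00×10⁻⁵ = 1.36×10⁻⁴ T.

B ≈ 136 μT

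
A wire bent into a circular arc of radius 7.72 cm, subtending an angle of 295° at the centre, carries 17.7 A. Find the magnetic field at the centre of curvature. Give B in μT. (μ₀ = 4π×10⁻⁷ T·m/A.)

B ≈ 118 μT

The Biot–Savart field of a circular arc at its centre is B = μ₀Iφ/(4πR), with φ = 5.149 rad.
B = (4π×10⁻⁷ × 17.7 × 5.149) / (4π × 0.0772) = 1.18×10⁻⁴ T.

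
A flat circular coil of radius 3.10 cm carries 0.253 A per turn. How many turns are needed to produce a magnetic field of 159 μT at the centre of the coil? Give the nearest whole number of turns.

For an N-turn coil, B = Nμ₀I/(2R). A single turn gives B₁ = 5.13×10⁻⁶ T with R = 0.031 m.
N = B/B₁ = 1.59×10⁻⁴ / 5.13×10⁻⁶ = 31.01.

N = 31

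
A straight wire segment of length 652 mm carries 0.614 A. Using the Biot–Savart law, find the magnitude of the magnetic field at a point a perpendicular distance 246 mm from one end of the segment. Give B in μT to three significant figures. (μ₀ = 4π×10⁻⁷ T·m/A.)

B ≈ 0.234 μT

For a finite straight segment, B = (μ₀I/4πd)(sinθ₁ + sinθ₂), where θ₁, θ₂ are the angles from the perpendicular to each end.
The perpendicular foot is at one end, so the two end-offsets along the wire are 0 and L = 0.652 m.
sinθ₁ = 0/√(0²+0.246²) = 0.0000; sinθ₂ = 0.652/√(0.652²+0.246²) = 0.9356.
B = (4π×10⁻⁷ × 0.614) / (4π × 0.246) × (0.0000 + 0.9356) = 2.34×10⁻⁷ T.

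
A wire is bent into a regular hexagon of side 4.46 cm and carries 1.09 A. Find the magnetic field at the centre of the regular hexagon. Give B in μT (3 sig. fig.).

B ≈ 16.9 μT

Each side is a finite straight segment at perpendicular distance d = a/(2 tan(π/6)) = 0.03862 m from the centre, with end-angles ±π/6.
One side contributes B₁ = (μ₀I/4πd)·2 sin(π/6) = 2.82×10⁻⁶ T.
All 6 sides add in the same direction: B = 6 × 2.82×10⁻⁶ = 1.69×10⁻⁵ T.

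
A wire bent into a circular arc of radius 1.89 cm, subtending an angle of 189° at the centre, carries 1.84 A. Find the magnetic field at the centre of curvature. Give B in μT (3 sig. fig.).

The Biot–Savart field of a circular arc at its centre is B = μ₀Iφ/(4πR), with φ = 3.299 rad.
B = (4π×10⁻⁷ × 1.84 × 3.299) / (4π × 0.0189) = 3.21×10⁻⁵ T.

B ≈ 32.1 μT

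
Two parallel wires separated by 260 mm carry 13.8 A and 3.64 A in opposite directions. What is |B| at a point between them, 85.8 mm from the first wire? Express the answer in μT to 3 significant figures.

B ≈ 36.3 μT

Each long wire gives B = μ₀I/(2πd). Distances are d₁ = 0.0858 m and d₂ = 0.1742 m.
B₁ = 3.22×10⁻⁵ T, B₂ = 4.18×10⁻⁶ T.
Between antiparallel currents both contributions point the same way, so they add. B = B₁ + B₂ = 3.22×10⁻⁵ + 4.18×10⁻⁶ = 3.63×10⁻⁵ T.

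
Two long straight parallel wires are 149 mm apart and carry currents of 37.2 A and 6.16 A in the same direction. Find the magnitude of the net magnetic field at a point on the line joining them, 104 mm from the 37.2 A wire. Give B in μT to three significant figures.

B ≈ 44.2 μT

Each long wire gives B = μ₀I/(2πd). Distances are d₁ = 0.104 m and d₂ = 0.045 m.
B₁ = 7.15×10⁻⁵ T, B₂ = 2.74×10⁻⁵ T.
Between parallel currents the two contributions point in opposite directions, so they subtract. B = |B₁ − B₂| = |7.15×10⁻⁵ − 2.74×10⁻⁵| = 4.42×10⁻⁵ T.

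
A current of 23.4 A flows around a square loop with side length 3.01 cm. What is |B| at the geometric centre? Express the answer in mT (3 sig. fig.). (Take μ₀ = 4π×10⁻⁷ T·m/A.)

Each side is a finite straight segment at perpendicular distance d = a/(2 tan(π/4)) = 0.01505 m from the centre, with end-angles ±π/4.
One side contributes B₁ = (μ₀I/4πd)·2 sin(π/4) = 2.20×10⁻⁴ T.
All 4 sides add in the same direction: B = 4 × 2.20×10⁻⁴ = 8.80×10⁻⁴ T.

B ≈ 0.880 mT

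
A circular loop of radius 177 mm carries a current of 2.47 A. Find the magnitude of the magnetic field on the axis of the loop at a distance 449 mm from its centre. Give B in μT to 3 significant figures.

B ≈ 0.432 μT

On the axis of a circular loop, B = μ₀IR² / [2(R²+z²)^(3/2)].
R² + z² = (0.177)² + (0.449)² = 0.2329 m², and (R²+z²)^(3/2) = 0.112 m³.
B = (4π×10⁻⁷ × 2.47 × 0.03133) / (2 × 0.112) = 4.32×10⁻⁷ T.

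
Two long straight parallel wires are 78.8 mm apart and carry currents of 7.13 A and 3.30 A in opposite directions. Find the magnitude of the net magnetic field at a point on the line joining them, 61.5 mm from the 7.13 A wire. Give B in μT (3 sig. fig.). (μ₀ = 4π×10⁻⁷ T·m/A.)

B ≈ 61.3 μT

Each long wire gives B = μ₀I/(2πd). Distances are d₁ = 0.0615 m and d₂ = 0.0173 m.
B₁ = 2.32×10⁻⁵ T, B₂ = 3.82×10⁻⁵ T.
Between antiparallel currents both contributions point the same way, so they add. B = B₁ + B₂ = 2.32×10⁻⁵ + 3.82×10⁻⁵ = 6.13×10⁻⁵ T.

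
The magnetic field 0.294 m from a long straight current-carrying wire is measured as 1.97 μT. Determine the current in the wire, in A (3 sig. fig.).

For a long straight wire B = μ₀I/(2πd), so I = 2πdB/μ₀.
I = 2π × 0.294 × 1.97×10⁻⁶ / (4π×10⁻⁷) = 2.90 A.

I ≈ 2.90 A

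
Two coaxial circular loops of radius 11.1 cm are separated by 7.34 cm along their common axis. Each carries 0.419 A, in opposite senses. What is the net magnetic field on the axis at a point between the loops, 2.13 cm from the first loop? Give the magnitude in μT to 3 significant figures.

Each loop contributes B = μ₀IR²/[2(R²+z²)^(3/2)] on the axis, with z measured from that loop.
Loop 1 (z = 0.0213 m): B₁ = 2.25×10⁻⁶ T. Loop 2 (z = 0.0521 m): B₂ = 1.76×10⁻⁶ T.
The fields oppose: B = |B₁ − B₂| = 4.87×10⁻⁷ T.

B ≈ 0.487 μT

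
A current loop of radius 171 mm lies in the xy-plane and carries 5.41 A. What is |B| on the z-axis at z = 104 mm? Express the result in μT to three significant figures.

On the axis of a circular loop, B = μ₀IR² / [2(R²+z²)^(3/2)].
R² + z² = (0.171)² + (0.104)² = 0.04006 m², and (R²+z²)^(3/2) = 8.02×10⁻³ m³.
B = (4π×10⁻⁷ × 5.41 × 0.02924) / (2 × 8.02×10⁻³) = 1.24×10⁻⁵ T.

B ≈ 12.4 μT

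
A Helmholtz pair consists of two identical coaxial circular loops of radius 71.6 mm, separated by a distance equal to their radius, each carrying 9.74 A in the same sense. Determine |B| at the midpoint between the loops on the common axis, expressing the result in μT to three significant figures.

Each loop contributes B = μ₀IR²/[2(R²+z²)^(3/2)] on the axis, with z measured from that loop.
Loop 1 (z = 0.0358 m): B₁ = 6.12×10⁻⁵ T. Loop 2 (z = 0.0358 m): B₂ = 6.12×10⁻⁵ T.
The fields add: B = B₁ + B₂ = 1.22×10⁻⁴ T.

B ≈ 122 μT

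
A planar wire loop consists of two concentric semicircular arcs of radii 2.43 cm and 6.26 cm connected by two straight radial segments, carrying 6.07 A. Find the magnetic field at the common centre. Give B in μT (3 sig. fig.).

The radial connectors point toward the centre, so dl × r̂ = 0 and they contribute nothing.
Each semicircle gives μ₀I/(4R): inner arc 7.85×10⁻⁵ T, outer arc 3.05×10⁻⁵ T.
The two arcs carry current in opposite angular senses, so their fields oppose: B = |7.85×10⁻⁵ − 3.05×10⁻⁵| = 4.80×10⁻⁵ T.

B ≈ 48.0 μT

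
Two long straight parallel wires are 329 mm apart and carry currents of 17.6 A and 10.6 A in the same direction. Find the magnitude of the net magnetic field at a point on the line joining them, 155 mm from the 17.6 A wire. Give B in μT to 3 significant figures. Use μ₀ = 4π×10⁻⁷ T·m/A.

Each long wire gives B = μ₀I/(2πd). Distances are d₁ = 0.155 m and d₂ = 0.174 m.
B₁ = 2.27×10⁻⁵ T, B₂ = 1.22×10⁻⁵ T.
Between parallel currents the two contributions point in opposite directions, so they subtract. B = |B₁ − B₂| = |2.27×10⁻⁵ − 1.22×10⁻⁵| = 1.05×10⁻⁵ T.

B ≈ 10.5 μT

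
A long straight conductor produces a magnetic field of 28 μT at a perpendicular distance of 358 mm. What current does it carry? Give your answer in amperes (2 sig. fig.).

For a long straight wire B = μ₀I/(2πd), so I = 2πdB/μ₀.
I = 2π × 0.358 × 2.80×10⁻⁵ / (4π×10⁻⁷) = 50.1 A.

I ≈ 50 A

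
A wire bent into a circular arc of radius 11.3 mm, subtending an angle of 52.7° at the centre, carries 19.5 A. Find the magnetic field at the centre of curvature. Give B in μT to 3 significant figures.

The Biot–Savart field of a circular arc at its centre is B = μ₀Iφ/(4πR), with φ = 0.9198 rad.
B = (4π×10⁻⁷ × 19.5 × 0.9198) / (4π × 0.0113) = 1.59×10⁻⁴ T.

B ≈ 159 μT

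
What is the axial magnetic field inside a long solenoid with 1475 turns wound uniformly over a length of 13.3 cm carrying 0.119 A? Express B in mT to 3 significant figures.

B ≈ 1.66 mT

Inside a long solenoid, B = μ₀nI with n = 1.109×10⁴ turns/m.
B = 4π×10⁻⁷ × 1.109×10⁴ × 0.119 = 1.66×10⁻³ T.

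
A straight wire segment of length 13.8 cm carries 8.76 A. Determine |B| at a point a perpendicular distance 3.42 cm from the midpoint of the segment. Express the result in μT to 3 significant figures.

B ≈ 45.9 μT

For a finite straight segment, B = (μ₀I/4πd)(sinθ₁ + sinθ₂), where θ₁, θ₂ are the angles from the perpendicular to each end.
The perpendicular from the point meets the wire at its midpoint, so each end is L/2 = 0.069 m away along the wire.
sinθ₁ = 0.069/√(0.069²+0.0342²) = 0.8960; sinθ₂ = 0.069/√(0.069²+0.0342²) = 0.8960.
B = (4π×10⁻⁷ × 8.76) / (4π × 0.0342) × (0.8960 + 0.8960) = 4.59×10⁻⁵ T.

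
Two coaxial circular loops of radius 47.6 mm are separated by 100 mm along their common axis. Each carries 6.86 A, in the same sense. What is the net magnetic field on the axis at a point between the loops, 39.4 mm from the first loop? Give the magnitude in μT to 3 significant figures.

B ≈ 62.7 μT

Each loop contributes B = μ₀IR²/[2(R²+z²)^(3/2)] on the axis, with z measured from that loop.
Loop 1 (z = 0.0394 m): B₁ = 4.14×10⁻⁵ T. Loop 2 (z = 0.0606 m): B₂ = 2.13×10⁻⁵ T.
The fields add: B = B₁ + B₂ = 6.27×10⁻⁵ T.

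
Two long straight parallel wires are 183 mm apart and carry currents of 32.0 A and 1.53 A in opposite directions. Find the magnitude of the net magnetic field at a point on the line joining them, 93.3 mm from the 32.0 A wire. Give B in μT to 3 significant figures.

B ≈ 72.0 μT

Each long wire gives B = μ₀I/(2πd). Distances are d₁ = 0.0933 m and d₂ = 0.0897 m.
B₁ = 6.86×10⁻⁵ T, B₂ = 3.41×10⁻⁶ T.
Between antiparallel currents both contributions point the same way, so they add. B = B₁ + B₂ = 6.86×10⁻⁵ + 3.41×10⁻⁶ = 7.20×10⁻⁵ T.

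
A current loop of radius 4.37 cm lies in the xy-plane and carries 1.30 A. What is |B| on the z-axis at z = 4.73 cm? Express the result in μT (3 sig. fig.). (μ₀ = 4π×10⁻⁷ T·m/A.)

On the axis of a circular loop, B = μ₀IR² / [2(R²+z²)^(3/2)].
R² + z² = (0.0437)² + (0.0473)² = 0.004147 m², and (R²+z²)^(3/2) = 2.67×10⁻⁴ m³.
B = (4π×10⁻⁷ × 1.30 × 0.00191) / (2 × 2.67×10⁻⁴) = 5.84×10⁻⁶ T.

B ≈ 5.84 μT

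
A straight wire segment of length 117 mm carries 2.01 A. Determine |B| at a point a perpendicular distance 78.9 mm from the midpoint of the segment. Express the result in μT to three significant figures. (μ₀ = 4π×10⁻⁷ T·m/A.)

For a finite straight segment, B = (μ₀I/4πd)(sinθ₁ + sinθ₂), where θ₁, θ₂ are the angles from the perpendicular to each end.
The perpendicular from the point meets the wire at its midpoint, so each end is L/2 = 0.0585 m away along the wire.
sinθ₁ = 0.0585/√(0.0585²+0.0789²) = 0.5956; sinθ₂ = 0.0585/√(0.0585²+0.0789²) = 0.5956.
B = (4π×10⁻⁷ × 2.01) / (4π × 0.0789) × (0.5956 + 0.5956) = 3.03×10⁻⁶ T.

B ≈ 3.03 μT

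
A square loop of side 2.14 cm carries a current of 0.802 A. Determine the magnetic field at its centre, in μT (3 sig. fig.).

B ≈ 42.4 μT

Each side is a finite straight segment at perpendicular distance d = a/(2 tan(π/4)) = 0.0107 m from the centre, with end-angles ±π/4.
One side contributes B₁ = (μ₀I/4πd)·2 sin(π/4) = 1.06×10⁻⁵ T.
All 4 sides add in the same direction: B = 4 × 1.06×10⁻⁵ = 4.24×10⁻⁵ T.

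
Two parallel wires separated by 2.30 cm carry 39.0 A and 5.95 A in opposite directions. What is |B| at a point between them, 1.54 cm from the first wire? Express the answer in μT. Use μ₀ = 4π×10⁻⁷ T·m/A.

B ≈ 663 μT

Each long wire gives B = μ₀I/(2πd). Distances are d₁ = 0.0154 m and d₂ = 0.0076 m.
B₁ = 5.06×10⁻⁴ T, B₂ = 1.57×10⁻⁴ T.
Between antiparallel currents both contributions point the same way, so they add. B = B₁ + B₂ = 5.06×10⁻⁴ + 1.57×10⁻⁴ = 6.63×10⁻⁴ T.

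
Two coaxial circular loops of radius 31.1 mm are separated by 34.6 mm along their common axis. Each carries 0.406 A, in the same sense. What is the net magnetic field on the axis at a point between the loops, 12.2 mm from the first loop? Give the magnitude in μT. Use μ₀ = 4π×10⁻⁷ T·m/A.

Each loop contributes B = μ₀IR²/[2(R²+z²)^(3/2)] on the axis, with z measured from that loop.
Loop 1 (z = 0.0122 m): B₁ = 6.62×10⁻⁶ T. Loop 2 (z = 0.0224 m): B₂ = 4.38×10⁻⁶ T.
The fields add: B = B₁ + B₂ = 1.10×10⁻⁵ T.

B ≈ 11.0 μT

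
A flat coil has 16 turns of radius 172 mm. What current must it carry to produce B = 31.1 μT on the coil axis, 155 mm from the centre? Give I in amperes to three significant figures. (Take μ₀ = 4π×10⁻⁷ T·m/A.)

I ≈ 1.30 A

For an N-turn coil, B = Nμ₀IR²/[2(R²+z²)^(3/2)] with R = 0.172 m, z = 0.155 m, so I = 2B(R²+z²)^(3/2)/(Nμ₀R²) = 2 × 3.11×10⁻⁵ × 1.24×10⁻² / (16 × 4π×10⁻⁷ × 0.02958) = 1.30 A.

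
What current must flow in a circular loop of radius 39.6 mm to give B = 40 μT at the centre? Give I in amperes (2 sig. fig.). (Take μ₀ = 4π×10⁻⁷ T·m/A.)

I ≈ 2.5 A

At the centre of a circular loop B = μ₀I/(2R), so I = 2RB/μ₀.
With R = 0.0396 m, I = 2 × 0.0396 × 4.00×10⁻⁵ / (4π×10⁻⁷) = 2.52 A.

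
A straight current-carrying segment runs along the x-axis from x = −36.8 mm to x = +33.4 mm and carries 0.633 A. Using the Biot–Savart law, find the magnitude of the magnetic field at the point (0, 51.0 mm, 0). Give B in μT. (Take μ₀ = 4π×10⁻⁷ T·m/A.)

For a finite straight segment, B = (μ₀I/4πd)(sinθ₁ + sinθ₂), where θ₁, θ₂ are the angles from the perpendicular to each end.
The perpendicular distance is d = 0.051 m; the end-offsets along the wire are a = 0.0368 m and b = 0.0334 m.
sinθ₁ = 0.0368/√(0.0368²+0.051²) = 0.5851; sinθ₂ = 0.0334/√(0.0334²+0.051²) = 0.5479.
B = (4π×10⁻⁷ × 0.633) / (4π × 0.051) × (0.5851 + 0.5479) = 1.41×10⁻⁶ T.

B ≈ 1.41 μT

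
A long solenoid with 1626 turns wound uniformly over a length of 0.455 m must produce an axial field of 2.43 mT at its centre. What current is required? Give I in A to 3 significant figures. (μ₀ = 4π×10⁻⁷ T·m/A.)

Inside a long solenoid B = μ₀nI with n = 3574 m⁻¹, so I = B/(μ₀n).
I = 2.43×10⁻³ / (4π×10⁻⁷ × 3574) = 0.541 A.

I ≈ 0.541 A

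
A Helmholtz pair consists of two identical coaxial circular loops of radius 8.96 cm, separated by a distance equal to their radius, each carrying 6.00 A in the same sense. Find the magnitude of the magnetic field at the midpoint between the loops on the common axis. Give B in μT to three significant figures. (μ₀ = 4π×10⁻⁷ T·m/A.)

Each loop contributes B = μ₀IR²/[2(R²+z²)^(3/2)] on the axis, with z measured from that loop.
Loop 1 (z = 0.0448 m): B₁ = 3.01×10⁻⁵ T. Loop 2 (z = 0.0448 m): B₂ = 3.01×10⁻⁵ T.
The fields add: B = B₁ + B₂ = 6.02×10⁻⁵ T.

B ≈ 60.2 μT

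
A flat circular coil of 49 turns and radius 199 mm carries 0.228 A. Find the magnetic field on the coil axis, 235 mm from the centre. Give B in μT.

For an N-turn flat coil, B = Nμ₀IR²/[2(R²+z²)^(3/2)] with R = 0.199 m, z = 0.235 m.
B = 49 × 1.94×10⁻⁷ T = 9.52×10⁻⁶ T.

B ≈ 9.52 μT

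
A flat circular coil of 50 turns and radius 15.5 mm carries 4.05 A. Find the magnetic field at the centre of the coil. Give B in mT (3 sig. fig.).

For an N-turn flat coil, B = Nμ₀I/(2R) with R = 0.0155 m.
B = 50 × 1.64×10⁻⁴ T = 8.21×10⁻³ T.

B ≈ 8.21 mT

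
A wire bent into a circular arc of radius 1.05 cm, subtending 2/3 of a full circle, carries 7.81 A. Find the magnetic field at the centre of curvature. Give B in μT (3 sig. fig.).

The Biot–Savart field of a circular arc at its centre is B = μ₀Iφ/(4πR), with φ = 4.189 rad.
B = (4π×10⁻⁷ × 7.81 × 4.189) / (4π × 0.0105) = 3.12×10⁻⁴ T.

B ≈ 312 μT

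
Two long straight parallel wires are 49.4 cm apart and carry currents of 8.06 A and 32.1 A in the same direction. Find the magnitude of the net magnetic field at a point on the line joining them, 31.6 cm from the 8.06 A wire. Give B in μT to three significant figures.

B ≈ 31.0 μT

Each long wire gives B = μ₀I/(2πd). Distances are d₁ = 0.316 m and d₂ = 0.178 m.
B₁ = 5.10×10⁻⁶ T, B₂ = 3.61×10⁻⁵ T.
Between parallel currents the two contributions point in opposite directions, so they subtract. B = |B₁ − B₂| = |5.10×10⁻⁶ − 3.61×10⁻⁵| = 3.10×10⁻⁵ T.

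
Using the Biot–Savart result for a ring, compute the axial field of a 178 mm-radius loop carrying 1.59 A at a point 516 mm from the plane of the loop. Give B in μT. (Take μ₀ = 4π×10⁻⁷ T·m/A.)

On the axis of a circular loop, B = μ₀IR² / [2(R²+z²)^(3/2)].
R² + z² = (0.178)² + (0.516)² = 0.2979 m², and (R²+z²)^(3/2) = 0.163 m³.
B = (4π×10⁻⁷ × 1.59 × 0.03168) / (2 × 0.163) = 1.95×10⁻⁷ T.

B ≈ 0.195 μT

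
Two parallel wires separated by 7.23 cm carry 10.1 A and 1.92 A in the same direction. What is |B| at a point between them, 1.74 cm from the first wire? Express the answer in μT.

Each long wire gives B = μ₀I/(2πd). Distances are d₁ = 0.0174 m and d₂ = 0.0549 m.
B₁ = 1.16×10⁻⁴ T, B₂ = 6.99×10⁻⁶ T.
Between parallel currents the two contributions point in opposite directions, so they subtract. B = |B₁ − B₂| = |1.16×10⁻⁴ − 6.99×10⁻⁶| = 1.09×10⁻⁴ T.

B ≈ 109 μT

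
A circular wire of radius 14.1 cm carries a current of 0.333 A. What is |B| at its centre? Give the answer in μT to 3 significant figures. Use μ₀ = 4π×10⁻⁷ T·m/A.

B ≈ 1.48 μT

At the centre of a circular loop the Biot–Savart law gives B = μ₀I/(2R).
B = (4π×10⁻⁷ × 0.333) / (2 × 0.141) = 1.48×10⁻⁶ T.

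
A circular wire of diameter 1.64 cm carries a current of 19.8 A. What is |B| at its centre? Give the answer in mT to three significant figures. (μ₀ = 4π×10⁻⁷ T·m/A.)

B ≈ 1.52 mT

At the centre of a circular loop the Biot–Savart law gives B = μ₀I/(2R) (so R = 0.0082 m).
B = (4π×10⁻⁷ × 19.8) / (2 × 0.0082) = 1.52×10⁻³ T.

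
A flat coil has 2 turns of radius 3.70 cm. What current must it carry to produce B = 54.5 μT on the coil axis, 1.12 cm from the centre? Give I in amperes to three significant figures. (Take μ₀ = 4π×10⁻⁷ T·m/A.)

I ≈ 1.83 A

For an N-turn coil, B = Nμ₀IR²/[2(R²+z²)^(3/2)] with R = 0.037 m, z = 0.0112 m, so I = 2B(R²+z²)^(3/2)/(Nμ₀R²) = 2 × 5.45×10⁻⁵ × 5.78×10⁻⁵ / (2 × 4π×10⁻⁷ × 0.001369) = 1.83 A.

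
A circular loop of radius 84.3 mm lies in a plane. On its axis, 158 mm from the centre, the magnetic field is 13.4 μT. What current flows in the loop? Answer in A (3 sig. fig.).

I ≈ 17.2 A

On the axis of a loop, B = μ₀IR²/[2(R²+z²)^(3/2)], so I = 2B(R²+z²)^(3/2)/(μ₀R²).
R² + z² = 0.007106 + 0.02496 = 0.03207 m²; raised to 3/2 gives 5.74×10⁻³ m³.
I = 2 × 1.34×10⁻⁵ × 5.74×10⁻³ / (1.26×10⁻⁶ × 0.007106) = 17.2 A.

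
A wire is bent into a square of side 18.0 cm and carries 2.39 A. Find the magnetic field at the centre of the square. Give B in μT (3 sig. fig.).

B ≈ 15.0 μT

Each side is a finite straight segment at perpendicular distance d = a/(2 tan(π/4)) = 0.09 m from the centre, with end-angles ±π/4.
One side contributes B₁ = (μ₀I/4πd)·2 sin(π/4) = 3.76×10⁻⁶ T.
All 4 sides add in the same direction: B = 4 × 3.76×10⁻⁶ = 1.50×10⁻⁵ T.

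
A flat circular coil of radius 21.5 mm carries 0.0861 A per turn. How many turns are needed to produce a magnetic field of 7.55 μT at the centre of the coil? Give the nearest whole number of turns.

N = 3

For an N-turn coil, B = Nμ₀I/(2R). A single turn gives B₁ = 2.52×10⁻⁶ T with R = 0.0215 m.
N = B/B₁ = 7.55×10⁻⁶ / 2.52×10⁻⁶ = 3.00.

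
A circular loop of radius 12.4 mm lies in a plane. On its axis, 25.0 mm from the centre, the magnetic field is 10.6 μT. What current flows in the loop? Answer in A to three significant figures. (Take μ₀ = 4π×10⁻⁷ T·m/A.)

I ≈ 2.38 A

On the axis of a loop, B = μ₀IR²/[2(R²+z²)^(3/2)], so I = 2B(R²+z²)^(3/2)/(μ₀R²).
R² + z² = 0.0001538 + 0.000625 = 0.0007788 m²; raised to 3/2 gives 2.17×10⁻⁵ m³.
I = 2 × 1.06×10⁻⁵ × 2.17×10⁻⁵ / (1.26×10⁻⁶ × 0.0001538) = 2.38 A.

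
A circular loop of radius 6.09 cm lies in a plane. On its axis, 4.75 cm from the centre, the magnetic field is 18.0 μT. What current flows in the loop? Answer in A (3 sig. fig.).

I ≈ 3.56 A

On the axis of a loop, B = μ₀IR²/[2(R²+z²)^(3/2)], so I = 2B(R²+z²)^(3/2)/(μ₀R²).
R² + z² = 0.003709 + 0.002256 = 0.005965 m²; raised to 3/2 gives 4.61×10⁻⁴ m³.
I = 2 × 1.80×10⁻⁵ × 4.61×10⁻⁴ / (1.26×10⁻⁶ × 0.003709) = 3.56 A.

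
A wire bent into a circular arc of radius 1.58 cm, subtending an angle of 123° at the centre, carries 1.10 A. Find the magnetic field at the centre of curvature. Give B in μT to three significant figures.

The Biot–Savart field of a circular arc at its centre is B = μ₀Iφ/(4πR), with φ = 2.147 rad.
B = (4π×10⁻⁷ × 1.10 × 2.147) / (4π × 0.0158) = 1.49×10⁻⁵ T.

B ≈ 14.9 μT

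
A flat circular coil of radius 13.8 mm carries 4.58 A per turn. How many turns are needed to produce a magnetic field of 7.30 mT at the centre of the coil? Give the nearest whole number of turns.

For an N-turn coil, B = Nμ₀I/(2R). A single turn gives B₁ = 2.09×10⁻⁴ T with R = 0.0138 m.
N = B/B₁ = 7.30×10⁻³ / 2.09×10⁻⁴ = 35.01.

N = 35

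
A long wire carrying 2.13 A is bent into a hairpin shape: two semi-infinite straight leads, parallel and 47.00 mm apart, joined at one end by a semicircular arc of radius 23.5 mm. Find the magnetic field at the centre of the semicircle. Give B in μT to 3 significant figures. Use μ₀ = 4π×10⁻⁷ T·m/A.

B ≈ 46.6 μT

The semicircular arc contributes B_arc = μ₀I·π/(4πR) = μ₀I/(4R) = 2.85×10⁻⁵ T.
Each semi-infinite lead is at perpendicular distance R = 0.0235 m from the centre, with the perpendicular foot at its near end, so it contributes μ₀I/(4πR); both point the same way, together 1.81×10⁻⁵ T.
Arc and leads all point the same direction: B = 2.85×10⁻⁵ + 1.81×10⁻⁵ = 4.66×10⁻⁵ T.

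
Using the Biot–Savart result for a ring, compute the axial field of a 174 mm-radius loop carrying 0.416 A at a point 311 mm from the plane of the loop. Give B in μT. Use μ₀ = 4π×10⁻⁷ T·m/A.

B ≈ 0.175 μT

On the axis of a circular loop, B = μ₀IR² / [2(R²+z²)^(3/2)].
R² + z² = (0.174)² + (0.311)² = 0.127 m², and (R²+z²)^(3/2) = 4.53×10⁻² m³.
B = (4π×10⁻⁷ × 0.416 × 0.03028) / (2 × 4.53×10⁻²) = 1.75×10⁻⁷ T.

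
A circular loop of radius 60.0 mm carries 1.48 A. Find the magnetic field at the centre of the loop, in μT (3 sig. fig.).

At the centre of a circular loop the Biot–Savart law gives B = μ₀I/(2R).
B = (4π×10⁻⁷ × 1.48) / (2 × 0.06) = 1.55×10⁻⁵ T.

B ≈ 15.5 μT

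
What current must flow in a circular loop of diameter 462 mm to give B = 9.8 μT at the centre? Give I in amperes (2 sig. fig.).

I ≈ 3.6 A

At the centre of a circular loop B = μ₀I/(2R), so I = 2RB/μ₀.
With R = 0.231 m, I = 2 × 0.231 × 9.80×10⁻⁶ / (4π×10⁻⁷) = 3.60 A.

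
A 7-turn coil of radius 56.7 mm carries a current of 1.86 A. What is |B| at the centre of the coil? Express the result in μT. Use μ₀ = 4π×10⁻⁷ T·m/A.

For an N-turn flat coil, B = Nμ₀I/(2R) with R = 0.0567 m.
B = 7 × 2.06×10⁻⁵ T = 1.44×10⁻⁴ T.

B ≈ 144 μT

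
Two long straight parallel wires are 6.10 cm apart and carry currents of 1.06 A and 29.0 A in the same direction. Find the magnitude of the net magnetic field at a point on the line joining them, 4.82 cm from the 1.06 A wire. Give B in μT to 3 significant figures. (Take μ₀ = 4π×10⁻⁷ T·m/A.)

Each long wire gives B = μ₀I/(2πd). Distances are d₁ = 0.0482 m and d₂ = 0.0128 m.
B₁ = 4.40×10⁻⁶ T, B₂ = 4.53×10⁻⁴ T.
Between parallel currents the two contributions point in opposite directions, so they subtract. B = |B₁ − B₂| = |4.40×10⁻⁶ − 4.53×10⁻⁴| = 4.49×10⁻⁴ T.

B ≈ 449 μT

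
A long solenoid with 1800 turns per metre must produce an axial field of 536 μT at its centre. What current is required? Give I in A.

I ≈ 0.237 A

Inside a long solenoid B = μ₀nI with n = 1800 m⁻¹, so I = B/(μ₀n).
I = 5.36×10⁻⁴ / (4π×10⁻⁷ × 1800) = 0.237 A.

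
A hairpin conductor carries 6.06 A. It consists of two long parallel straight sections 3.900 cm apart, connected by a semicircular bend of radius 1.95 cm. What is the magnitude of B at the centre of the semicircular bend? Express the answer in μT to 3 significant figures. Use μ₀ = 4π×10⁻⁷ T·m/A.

B ≈ 160 μT

The semicircular arc contributes B_arc = μ₀I·π/(4πR) = μ₀I/(4R) = 9.76×10⁻⁵ T.
Each semi-infinite lead is at perpendicular distance R = 0.0195 m from the centre, with the perpendicular foot at its near end, so it contributes μ₀I/(4πR); both point the same way, together 6.22×10⁻⁵ T.
Arc and leads all point the same direction: B = 9.76×10⁻⁵ + 6.22×10⁻⁵ = 1.60×10⁻⁴ T.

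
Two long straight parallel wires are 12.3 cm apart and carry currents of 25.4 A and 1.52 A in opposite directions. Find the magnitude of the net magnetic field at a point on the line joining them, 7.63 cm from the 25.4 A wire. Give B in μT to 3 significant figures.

Each long wire gives B = μ₀I/(2πd). Distances are d₁ = 0.0763 m and d₂ = 0.0467 m.
B₁ = 6.66×10⁻⁵ T, B₂ = 6.51×10⁻⁶ T.
Between antiparallel currents both contributions point the same way, so they add. B = B₁ + B₂ = 6.66×10⁻⁵ + 6.51×10⁻⁶ = 7.31×10⁻⁵ T.

B ≈ 73.1 μT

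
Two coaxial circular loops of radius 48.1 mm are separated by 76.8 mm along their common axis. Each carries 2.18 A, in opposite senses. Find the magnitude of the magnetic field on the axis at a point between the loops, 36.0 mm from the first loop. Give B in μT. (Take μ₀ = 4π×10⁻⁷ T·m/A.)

B ≈ 1.98 μT

Each loop contributes B = μ₀IR²/[2(R²+z²)^(3/2)] on the axis, with z measured from that loop.
Loop 1 (z = 0.036 m): B₁ = 1.46×10⁻⁵ T. Loop 2 (z = 0.0408 m): B₂ = 1.26×10⁻⁵ T.
The fields oppose: B = |B₁ − B₂| = 1.98×10⁻⁶ T.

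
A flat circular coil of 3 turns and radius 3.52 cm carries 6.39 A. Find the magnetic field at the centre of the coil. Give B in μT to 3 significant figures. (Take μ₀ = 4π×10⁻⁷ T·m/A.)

B ≈ 342 μT

For an N-turn flat coil, B = Nμ₀I/(2R) with R = 0.0352 m.
B = 3 × 1.14×10⁻⁴ T = 3.42×10⁻⁴ T.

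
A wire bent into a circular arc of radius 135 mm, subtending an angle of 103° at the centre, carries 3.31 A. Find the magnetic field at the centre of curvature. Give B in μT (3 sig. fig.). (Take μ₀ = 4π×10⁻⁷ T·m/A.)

B ≈ 4.41 μT

The Biot–Savart field of a circular arc at its centre is B = μ₀Iφ/(4πR), with φ = 1.798 rad.
B = (4π×10⁻⁷ × 3.31 × 1.798) / (4π × 0.135) = 4.41×10⁻⁶ T.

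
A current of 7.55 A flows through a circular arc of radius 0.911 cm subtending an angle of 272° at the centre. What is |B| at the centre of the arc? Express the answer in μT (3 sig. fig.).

The Biot–Savart field of a circular arc at its centre is B = μ₀Iφ/(4πR), with φ = 4.747 rad.
B = (4π×10⁻⁷ × 7.55 × 4.747) / (4π × 0.00911) = 3.93×10⁻⁴ T.

B ≈ 393 μT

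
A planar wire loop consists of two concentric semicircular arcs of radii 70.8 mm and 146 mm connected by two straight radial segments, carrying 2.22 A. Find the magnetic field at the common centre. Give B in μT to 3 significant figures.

The radial connectors point toward the centre, so dl × r̂ = 0 and they contribute nothing.
Each semicircle gives μ₀I/(4R): inner arc 9.85×10⁻⁶ T, outer arc 4.78×10⁻⁶ T.
The two arcs carry current in opposite angular senses, so their fields oppose: B = |9.85×10⁻⁶ − 4.78×10⁻⁶| = 5.07×10⁻⁶ T.

B ≈ 5.07 μT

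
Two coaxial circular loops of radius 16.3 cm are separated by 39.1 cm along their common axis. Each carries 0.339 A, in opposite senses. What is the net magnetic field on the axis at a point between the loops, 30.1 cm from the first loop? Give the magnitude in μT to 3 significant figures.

B ≈ 0.736 μT

Each loop contributes B = μ₀IR²/[2(R²+z²)^(3/2)] on the axis, with z measured from that loop.
Loop 1 (z = 0.301 m): B₁ = 1.41×10⁻⁷ T. Loop 2 (z = 0.09 m): B₂ = 8.77×10⁻⁷ T.
The fields oppose: B = |B₁ − B₂| = 7.36×10⁻⁷ T.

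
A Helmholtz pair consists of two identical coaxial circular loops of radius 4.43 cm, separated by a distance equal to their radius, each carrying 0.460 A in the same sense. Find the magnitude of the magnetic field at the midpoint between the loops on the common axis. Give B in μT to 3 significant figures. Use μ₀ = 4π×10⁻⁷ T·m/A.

Each loop contributes B = μ₀IR²/[2(R²+z²)^(3/2)] on the axis, with z measured from that loop.
Loop 1 (z = 0.02215 m): B₁ = 4.67×10⁻⁶ T. Loop 2 (z = 0.02215 m): B₂ = 4.67×10⁻⁶ T.
The fields add: B = B₁ + B₂ = 9.34×10⁻⁶ T.

B ≈ 9.34 μT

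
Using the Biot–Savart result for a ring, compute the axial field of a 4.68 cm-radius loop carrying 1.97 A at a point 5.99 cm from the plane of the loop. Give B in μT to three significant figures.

On the axis of a circular loop, B = μ₀IR² / [2(R²+z²)^(3/2)].
R² + z² = (0.0468)² + (0.0599)² = 0.005778 m², and (R²+z²)^(3/2) = 4.39×10⁻⁴ m³.
B = (4π×10⁻⁷ × 1.97 × 0.00219) / (2 × 4.39×10⁻⁴) = 6.17×10⁻⁶ T.

B ≈ 6.17 μT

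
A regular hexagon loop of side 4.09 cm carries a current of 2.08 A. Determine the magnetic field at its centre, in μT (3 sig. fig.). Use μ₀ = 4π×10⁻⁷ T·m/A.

Each side is a finite straight segment at perpendicular distance d = a/(2 tan(π/6)) = 0.03542 m from the centre, with end-angles ±π/6.
One side contributes B₁ = (μ₀I/4πd)·2 sin(π/6) = 5.87×10⁻⁶ T.
All 6 sides add in the same direction: B = 6 × 5.87×10⁻⁶ = 3.52×10⁻⁵ T.

B ≈ 35.2 μT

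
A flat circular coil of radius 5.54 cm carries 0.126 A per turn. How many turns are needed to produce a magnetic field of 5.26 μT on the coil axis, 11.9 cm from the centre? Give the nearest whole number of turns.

N = 49

For an N-turn coil, B = Nμ₀IR²/[2(R²+z²)^(3/2)]. A single turn gives B₁ = 1.07×10⁻⁷ T with R = 0.0554 m, z = 0.119 m.
N = B/B₁ = 5.26×10⁻⁶ / 1.07×10⁻⁷ = 48.96.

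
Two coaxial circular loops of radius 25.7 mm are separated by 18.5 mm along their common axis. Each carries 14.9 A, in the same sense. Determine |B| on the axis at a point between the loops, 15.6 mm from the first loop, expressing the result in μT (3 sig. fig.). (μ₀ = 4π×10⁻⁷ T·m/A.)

Each loop contributes B = μ₀IR²/[2(R²+z²)^(3/2)] on the axis, with z measured from that loop.
Loop 1 (z = 0.0156 m): B₁ = 2.28×10⁻⁴ T. Loop 2 (z = 0.0029 m): B₂ = 3.57×10⁻⁴ T.
The fields add: B = B₁ + B₂ = 5.85×10⁻⁴ T.

B ≈ 585 μT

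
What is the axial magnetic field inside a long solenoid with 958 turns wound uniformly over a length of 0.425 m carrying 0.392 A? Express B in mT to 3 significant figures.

B ≈ 1.11 mT

Inside a long solenoid, B = μ₀nI with n = 2254 turns/m.
B = 4π×10⁻⁷ × 2254 × 0.392 = 1.11×10⁻³ T.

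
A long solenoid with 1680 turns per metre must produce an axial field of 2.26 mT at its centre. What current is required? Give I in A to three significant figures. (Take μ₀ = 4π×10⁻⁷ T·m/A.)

I ≈ 1.07 A

Inside a long solenoid B = μ₀nI with n = 1680 m⁻¹, so I = B/(μ₀n).
I = 2.26×10⁻³ / (4π×10⁻⁷ × 1680) = 1.07 A.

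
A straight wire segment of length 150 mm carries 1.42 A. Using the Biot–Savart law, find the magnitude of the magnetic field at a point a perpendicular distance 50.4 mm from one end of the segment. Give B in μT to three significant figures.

For a finite straight segment, B = (μ₀I/4πd)(sinθ₁ + sinθ₂), where θ₁, θ₂ are the angles from the perpendicular to each end.
The perpendicular foot is at one end, so the two end-offsets along the wire are 0 and L = 0.15 m.
sinθ₁ = 0/√(0²+0.0504²) = 0.0000; sinθ₂ = 0.15/√(0.15²+0.0504²) = 0.9479.
B = (4π×10⁻⁷ × 1.42) / (4π × 0.0504) × (0.0000 + 0.9479) = 2.67×10⁻⁶ T.

B ≈ 2.67 μT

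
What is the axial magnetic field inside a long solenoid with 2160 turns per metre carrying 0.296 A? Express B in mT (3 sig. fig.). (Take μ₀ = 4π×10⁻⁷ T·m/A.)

Inside a long solenoid, B = μ₀nI with n = 2160 turns/m.
B = 4π×10⁻⁷ × 2160 × 0.296 = 8.03×10⁻⁴ T.

B ≈ 0.803 mT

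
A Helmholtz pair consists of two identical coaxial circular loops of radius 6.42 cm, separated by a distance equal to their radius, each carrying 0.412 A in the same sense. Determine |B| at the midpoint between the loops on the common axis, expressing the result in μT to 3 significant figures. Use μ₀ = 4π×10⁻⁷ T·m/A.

Each loop contributes B = μ₀IR²/[2(R²+z²)^(3/2)] on the axis, with z measured from that loop.
Loop 1 (z = 0.0321 m): B₁ = 2.89×10⁻⁶ T. Loop 2 (z = 0.0321 m): B₂ = 2.89×10⁻⁶ T.
The fields add: B = B₁ + B₂ = 5.77×10⁻⁶ T.

B ≈ 5.77 μT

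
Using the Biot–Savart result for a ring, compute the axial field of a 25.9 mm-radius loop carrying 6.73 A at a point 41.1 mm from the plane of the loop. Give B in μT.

B ≈ 24.7 μT

On the axis of a circular loop, B = μ₀IR² / [2(R²+z²)^(3/2)].
R² + z² = (0.0259)² + (0.0411)² = 0.00236 m², and (R²+z²)^(3/2) = 1.15×10⁻⁴ m³.
B = (4π×10⁻⁷ × 6.73 × 0.0006708) / (2 × 1.15×10⁻⁴) = 2.47×10⁻⁵ T.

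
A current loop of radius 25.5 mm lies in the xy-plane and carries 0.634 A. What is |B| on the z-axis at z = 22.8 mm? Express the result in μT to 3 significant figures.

On the axis of a circular loop, B = μ₀IR² / [2(R²+z²)^(3/2)].
R² + z² = (0.0255)² + (0.0228)² = 0.00117 m², and (R²+z²)^(3/2) = 4.00×10⁻⁵ m³.
B = (4π×10⁻⁷ × 0.634 × 0.0006503) / (2 × 4.00×10⁻⁵) = 6.47×10⁻⁶ T.

B ≈ 6.47 μT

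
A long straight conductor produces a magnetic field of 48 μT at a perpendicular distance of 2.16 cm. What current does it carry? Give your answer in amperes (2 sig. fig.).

I ≈ 5.2 A

For a long straight wire B = μ₀I/(2πd), so I = 2πdB/μ₀.
I = 2π × 0.0216 × 4.80×10⁻⁵ / (4π×10⁻⁷) = 5.18 A.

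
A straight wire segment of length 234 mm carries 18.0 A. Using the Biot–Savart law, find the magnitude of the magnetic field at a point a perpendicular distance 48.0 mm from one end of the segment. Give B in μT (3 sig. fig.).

B ≈ 36.7 μT

For a finite straight segment, B = (μ₀I/4πd)(sinθ₁ + sinθ₂), where θ₁, θ₂ are the angles from the perpendicular to each end.
The perpendicular foot is at one end, so the two end-offsets along the wire are 0 and L = 0.234 m.
sinθ₁ = 0/√(0²+0.048²) = 0.0000; sinθ₂ = 0.234/√(0.234²+0.048²) = 0.9796.
B = (4π×10⁻⁷ × 18.0) / (4π × 0.048) × (0.0000 + 0.9796) = 3.67×10⁻⁵ T.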